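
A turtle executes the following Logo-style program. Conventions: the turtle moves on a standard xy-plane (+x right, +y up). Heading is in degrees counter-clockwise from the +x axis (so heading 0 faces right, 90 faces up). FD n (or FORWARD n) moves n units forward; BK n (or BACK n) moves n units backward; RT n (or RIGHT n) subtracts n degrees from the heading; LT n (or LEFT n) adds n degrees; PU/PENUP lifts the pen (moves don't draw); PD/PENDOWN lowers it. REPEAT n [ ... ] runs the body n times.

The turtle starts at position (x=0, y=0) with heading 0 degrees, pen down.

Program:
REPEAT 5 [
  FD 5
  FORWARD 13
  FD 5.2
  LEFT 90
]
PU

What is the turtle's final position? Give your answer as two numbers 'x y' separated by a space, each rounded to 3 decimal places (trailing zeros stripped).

Answer: 23.2 0

Derivation:
Executing turtle program step by step:
Start: pos=(0,0), heading=0, pen down
REPEAT 5 [
  -- iteration 1/5 --
  FD 5: (0,0) -> (5,0) [heading=0, draw]
  FD 13: (5,0) -> (18,0) [heading=0, draw]
  FD 5.2: (18,0) -> (23.2,0) [heading=0, draw]
  LT 90: heading 0 -> 90
  -- iteration 2/5 --
  FD 5: (23.2,0) -> (23.2,5) [heading=90, draw]
  FD 13: (23.2,5) -> (23.2,18) [heading=90, draw]
  FD 5.2: (23.2,18) -> (23.2,23.2) [heading=90, draw]
  LT 90: heading 90 -> 180
  -- iteration 3/5 --
  FD 5: (23.2,23.2) -> (18.2,23.2) [heading=180, draw]
  FD 13: (18.2,23.2) -> (5.2,23.2) [heading=180, draw]
  FD 5.2: (5.2,23.2) -> (0,23.2) [heading=180, draw]
  LT 90: heading 180 -> 270
  -- iteration 4/5 --
  FD 5: (0,23.2) -> (0,18.2) [heading=270, draw]
  FD 13: (0,18.2) -> (0,5.2) [heading=270, draw]
  FD 5.2: (0,5.2) -> (0,0) [heading=270, draw]
  LT 90: heading 270 -> 0
  -- iteration 5/5 --
  FD 5: (0,0) -> (5,0) [heading=0, draw]
  FD 13: (5,0) -> (18,0) [heading=0, draw]
  FD 5.2: (18,0) -> (23.2,0) [heading=0, draw]
  LT 90: heading 0 -> 90
]
PU: pen up
Final: pos=(23.2,0), heading=90, 15 segment(s) drawn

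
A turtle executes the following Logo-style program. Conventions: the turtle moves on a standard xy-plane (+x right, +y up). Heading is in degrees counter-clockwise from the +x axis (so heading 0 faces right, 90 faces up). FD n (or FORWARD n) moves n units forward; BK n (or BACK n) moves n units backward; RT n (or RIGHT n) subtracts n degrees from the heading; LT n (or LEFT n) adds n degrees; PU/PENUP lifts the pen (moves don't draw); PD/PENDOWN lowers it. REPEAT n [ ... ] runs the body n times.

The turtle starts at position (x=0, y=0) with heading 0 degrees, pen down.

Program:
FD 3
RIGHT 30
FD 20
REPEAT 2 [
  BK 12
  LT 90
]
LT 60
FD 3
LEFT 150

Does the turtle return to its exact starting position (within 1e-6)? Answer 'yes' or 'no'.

Executing turtle program step by step:
Start: pos=(0,0), heading=0, pen down
FD 3: (0,0) -> (3,0) [heading=0, draw]
RT 30: heading 0 -> 330
FD 20: (3,0) -> (20.321,-10) [heading=330, draw]
REPEAT 2 [
  -- iteration 1/2 --
  BK 12: (20.321,-10) -> (9.928,-4) [heading=330, draw]
  LT 90: heading 330 -> 60
  -- iteration 2/2 --
  BK 12: (9.928,-4) -> (3.928,-14.392) [heading=60, draw]
  LT 90: heading 60 -> 150
]
LT 60: heading 150 -> 210
FD 3: (3.928,-14.392) -> (1.33,-15.892) [heading=210, draw]
LT 150: heading 210 -> 0
Final: pos=(1.33,-15.892), heading=0, 5 segment(s) drawn

Start position: (0, 0)
Final position: (1.33, -15.892)
Distance = 15.948; >= 1e-6 -> NOT closed

Answer: no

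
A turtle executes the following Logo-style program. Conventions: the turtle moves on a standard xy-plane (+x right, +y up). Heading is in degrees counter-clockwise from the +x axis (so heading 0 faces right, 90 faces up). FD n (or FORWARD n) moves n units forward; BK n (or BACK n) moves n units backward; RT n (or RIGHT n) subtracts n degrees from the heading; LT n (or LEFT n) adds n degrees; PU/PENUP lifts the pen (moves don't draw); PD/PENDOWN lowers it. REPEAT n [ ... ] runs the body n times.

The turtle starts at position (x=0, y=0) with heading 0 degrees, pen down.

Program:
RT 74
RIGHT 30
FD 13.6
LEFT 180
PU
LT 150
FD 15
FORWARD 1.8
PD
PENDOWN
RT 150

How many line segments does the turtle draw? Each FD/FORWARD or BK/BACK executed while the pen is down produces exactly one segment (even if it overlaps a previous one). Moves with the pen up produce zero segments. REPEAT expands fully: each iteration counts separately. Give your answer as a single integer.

Executing turtle program step by step:
Start: pos=(0,0), heading=0, pen down
RT 74: heading 0 -> 286
RT 30: heading 286 -> 256
FD 13.6: (0,0) -> (-3.29,-13.196) [heading=256, draw]
LT 180: heading 256 -> 76
PU: pen up
LT 150: heading 76 -> 226
FD 15: (-3.29,-13.196) -> (-13.71,-23.986) [heading=226, move]
FD 1.8: (-13.71,-23.986) -> (-14.96,-25.281) [heading=226, move]
PD: pen down
PD: pen down
RT 150: heading 226 -> 76
Final: pos=(-14.96,-25.281), heading=76, 1 segment(s) drawn
Segments drawn: 1

Answer: 1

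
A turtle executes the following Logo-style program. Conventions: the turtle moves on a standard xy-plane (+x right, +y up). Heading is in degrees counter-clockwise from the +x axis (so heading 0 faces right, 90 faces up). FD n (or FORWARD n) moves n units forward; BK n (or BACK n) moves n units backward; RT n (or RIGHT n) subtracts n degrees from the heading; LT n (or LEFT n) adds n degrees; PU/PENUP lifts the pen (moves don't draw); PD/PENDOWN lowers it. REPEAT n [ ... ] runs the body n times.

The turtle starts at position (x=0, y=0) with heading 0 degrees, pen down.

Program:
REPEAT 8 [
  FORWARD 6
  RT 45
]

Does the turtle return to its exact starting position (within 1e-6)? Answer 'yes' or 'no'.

Executing turtle program step by step:
Start: pos=(0,0), heading=0, pen down
REPEAT 8 [
  -- iteration 1/8 --
  FD 6: (0,0) -> (6,0) [heading=0, draw]
  RT 45: heading 0 -> 315
  -- iteration 2/8 --
  FD 6: (6,0) -> (10.243,-4.243) [heading=315, draw]
  RT 45: heading 315 -> 270
  -- iteration 3/8 --
  FD 6: (10.243,-4.243) -> (10.243,-10.243) [heading=270, draw]
  RT 45: heading 270 -> 225
  -- iteration 4/8 --
  FD 6: (10.243,-10.243) -> (6,-14.485) [heading=225, draw]
  RT 45: heading 225 -> 180
  -- iteration 5/8 --
  FD 6: (6,-14.485) -> (0,-14.485) [heading=180, draw]
  RT 45: heading 180 -> 135
  -- iteration 6/8 --
  FD 6: (0,-14.485) -> (-4.243,-10.243) [heading=135, draw]
  RT 45: heading 135 -> 90
  -- iteration 7/8 --
  FD 6: (-4.243,-10.243) -> (-4.243,-4.243) [heading=90, draw]
  RT 45: heading 90 -> 45
  -- iteration 8/8 --
  FD 6: (-4.243,-4.243) -> (0,0) [heading=45, draw]
  RT 45: heading 45 -> 0
]
Final: pos=(0,0), heading=0, 8 segment(s) drawn

Start position: (0, 0)
Final position: (0, 0)
Distance = 0; < 1e-6 -> CLOSED

Answer: yes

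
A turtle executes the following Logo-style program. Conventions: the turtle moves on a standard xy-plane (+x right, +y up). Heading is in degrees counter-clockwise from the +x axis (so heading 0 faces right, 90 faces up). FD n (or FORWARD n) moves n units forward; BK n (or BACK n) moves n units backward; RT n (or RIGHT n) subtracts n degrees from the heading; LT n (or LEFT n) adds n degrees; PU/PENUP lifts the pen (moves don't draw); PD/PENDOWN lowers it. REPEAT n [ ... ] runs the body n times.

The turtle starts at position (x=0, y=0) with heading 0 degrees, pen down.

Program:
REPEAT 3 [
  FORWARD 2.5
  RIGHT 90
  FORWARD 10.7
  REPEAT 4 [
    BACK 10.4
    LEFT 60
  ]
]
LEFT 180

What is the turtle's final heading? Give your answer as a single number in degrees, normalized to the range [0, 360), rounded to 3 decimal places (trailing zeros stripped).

Executing turtle program step by step:
Start: pos=(0,0), heading=0, pen down
REPEAT 3 [
  -- iteration 1/3 --
  FD 2.5: (0,0) -> (2.5,0) [heading=0, draw]
  RT 90: heading 0 -> 270
  FD 10.7: (2.5,0) -> (2.5,-10.7) [heading=270, draw]
  REPEAT 4 [
    -- iteration 1/4 --
    BK 10.4: (2.5,-10.7) -> (2.5,-0.3) [heading=270, draw]
    LT 60: heading 270 -> 330
    -- iteration 2/4 --
    BK 10.4: (2.5,-0.3) -> (-6.507,4.9) [heading=330, draw]
    LT 60: heading 330 -> 30
    -- iteration 3/4 --
    BK 10.4: (-6.507,4.9) -> (-15.513,-0.3) [heading=30, draw]
    LT 60: heading 30 -> 90
    -- iteration 4/4 --
    BK 10.4: (-15.513,-0.3) -> (-15.513,-10.7) [heading=90, draw]
    LT 60: heading 90 -> 150
  ]
  -- iteration 2/3 --
  FD 2.5: (-15.513,-10.7) -> (-17.678,-9.45) [heading=150, draw]
  RT 90: heading 150 -> 60
  FD 10.7: (-17.678,-9.45) -> (-12.328,-0.184) [heading=60, draw]
  REPEAT 4 [
    -- iteration 1/4 --
    BK 10.4: (-12.328,-0.184) -> (-17.528,-9.19) [heading=60, draw]
    LT 60: heading 60 -> 120
    -- iteration 2/4 --
    BK 10.4: (-17.528,-9.19) -> (-12.328,-18.197) [heading=120, draw]
    LT 60: heading 120 -> 180
    -- iteration 3/4 --
    BK 10.4: (-12.328,-18.197) -> (-1.928,-18.197) [heading=180, draw]
    LT 60: heading 180 -> 240
    -- iteration 4/4 --
    BK 10.4: (-1.928,-18.197) -> (3.272,-9.19) [heading=240, draw]
    LT 60: heading 240 -> 300
  ]
  -- iteration 3/3 --
  FD 2.5: (3.272,-9.19) -> (4.522,-11.355) [heading=300, draw]
  RT 90: heading 300 -> 210
  FD 10.7: (4.522,-11.355) -> (-4.745,-16.705) [heading=210, draw]
  REPEAT 4 [
    -- iteration 1/4 --
    BK 10.4: (-4.745,-16.705) -> (4.262,-11.505) [heading=210, draw]
    LT 60: heading 210 -> 270
    -- iteration 2/4 --
    BK 10.4: (4.262,-11.505) -> (4.262,-1.105) [heading=270, draw]
    LT 60: heading 270 -> 330
    -- iteration 3/4 --
    BK 10.4: (4.262,-1.105) -> (-4.745,4.095) [heading=330, draw]
    LT 60: heading 330 -> 30
    -- iteration 4/4 --
    BK 10.4: (-4.745,4.095) -> (-13.752,-1.105) [heading=30, draw]
    LT 60: heading 30 -> 90
  ]
]
LT 180: heading 90 -> 270
Final: pos=(-13.752,-1.105), heading=270, 18 segment(s) drawn

Answer: 270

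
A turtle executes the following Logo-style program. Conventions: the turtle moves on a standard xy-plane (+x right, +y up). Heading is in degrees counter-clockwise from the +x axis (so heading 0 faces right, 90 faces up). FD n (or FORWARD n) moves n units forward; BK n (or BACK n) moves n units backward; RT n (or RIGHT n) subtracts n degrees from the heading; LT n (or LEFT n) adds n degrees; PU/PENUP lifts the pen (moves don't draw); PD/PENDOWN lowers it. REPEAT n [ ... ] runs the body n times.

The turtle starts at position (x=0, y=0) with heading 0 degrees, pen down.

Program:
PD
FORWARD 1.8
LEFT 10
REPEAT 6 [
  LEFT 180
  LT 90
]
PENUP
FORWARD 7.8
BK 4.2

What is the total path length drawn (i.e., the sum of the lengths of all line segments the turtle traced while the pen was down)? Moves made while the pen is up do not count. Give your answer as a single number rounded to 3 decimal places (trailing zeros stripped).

Executing turtle program step by step:
Start: pos=(0,0), heading=0, pen down
PD: pen down
FD 1.8: (0,0) -> (1.8,0) [heading=0, draw]
LT 10: heading 0 -> 10
REPEAT 6 [
  -- iteration 1/6 --
  LT 180: heading 10 -> 190
  LT 90: heading 190 -> 280
  -- iteration 2/6 --
  LT 180: heading 280 -> 100
  LT 90: heading 100 -> 190
  -- iteration 3/6 --
  LT 180: heading 190 -> 10
  LT 90: heading 10 -> 100
  -- iteration 4/6 --
  LT 180: heading 100 -> 280
  LT 90: heading 280 -> 10
  -- iteration 5/6 --
  LT 180: heading 10 -> 190
  LT 90: heading 190 -> 280
  -- iteration 6/6 --
  LT 180: heading 280 -> 100
  LT 90: heading 100 -> 190
]
PU: pen up
FD 7.8: (1.8,0) -> (-5.882,-1.354) [heading=190, move]
BK 4.2: (-5.882,-1.354) -> (-1.745,-0.625) [heading=190, move]
Final: pos=(-1.745,-0.625), heading=190, 1 segment(s) drawn

Segment lengths:
  seg 1: (0,0) -> (1.8,0), length = 1.8
Total = 1.8

Answer: 1.8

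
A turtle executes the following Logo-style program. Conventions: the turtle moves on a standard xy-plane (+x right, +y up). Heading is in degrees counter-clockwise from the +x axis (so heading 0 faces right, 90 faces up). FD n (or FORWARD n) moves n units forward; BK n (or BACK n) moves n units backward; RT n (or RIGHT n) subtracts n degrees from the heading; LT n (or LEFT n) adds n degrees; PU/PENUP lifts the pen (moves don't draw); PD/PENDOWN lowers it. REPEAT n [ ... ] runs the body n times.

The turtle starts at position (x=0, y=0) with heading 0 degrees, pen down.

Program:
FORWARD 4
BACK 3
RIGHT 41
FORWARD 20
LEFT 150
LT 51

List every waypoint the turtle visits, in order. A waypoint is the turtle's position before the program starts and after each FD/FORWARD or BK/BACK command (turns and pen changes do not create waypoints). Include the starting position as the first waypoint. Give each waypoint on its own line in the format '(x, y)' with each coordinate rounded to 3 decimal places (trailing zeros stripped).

Answer: (0, 0)
(4, 0)
(1, 0)
(16.094, -13.121)

Derivation:
Executing turtle program step by step:
Start: pos=(0,0), heading=0, pen down
FD 4: (0,0) -> (4,0) [heading=0, draw]
BK 3: (4,0) -> (1,0) [heading=0, draw]
RT 41: heading 0 -> 319
FD 20: (1,0) -> (16.094,-13.121) [heading=319, draw]
LT 150: heading 319 -> 109
LT 51: heading 109 -> 160
Final: pos=(16.094,-13.121), heading=160, 3 segment(s) drawn
Waypoints (4 total):
(0, 0)
(4, 0)
(1, 0)
(16.094, -13.121)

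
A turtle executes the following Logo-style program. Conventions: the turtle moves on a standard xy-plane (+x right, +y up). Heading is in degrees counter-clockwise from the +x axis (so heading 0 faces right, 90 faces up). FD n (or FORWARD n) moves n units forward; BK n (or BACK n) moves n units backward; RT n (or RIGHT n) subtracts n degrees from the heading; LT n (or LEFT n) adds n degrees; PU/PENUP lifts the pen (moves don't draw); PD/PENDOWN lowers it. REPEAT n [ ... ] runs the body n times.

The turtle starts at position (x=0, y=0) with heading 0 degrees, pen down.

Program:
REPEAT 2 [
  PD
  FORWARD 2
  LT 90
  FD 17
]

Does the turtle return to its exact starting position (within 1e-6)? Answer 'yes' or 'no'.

Answer: no

Derivation:
Executing turtle program step by step:
Start: pos=(0,0), heading=0, pen down
REPEAT 2 [
  -- iteration 1/2 --
  PD: pen down
  FD 2: (0,0) -> (2,0) [heading=0, draw]
  LT 90: heading 0 -> 90
  FD 17: (2,0) -> (2,17) [heading=90, draw]
  -- iteration 2/2 --
  PD: pen down
  FD 2: (2,17) -> (2,19) [heading=90, draw]
  LT 90: heading 90 -> 180
  FD 17: (2,19) -> (-15,19) [heading=180, draw]
]
Final: pos=(-15,19), heading=180, 4 segment(s) drawn

Start position: (0, 0)
Final position: (-15, 19)
Distance = 24.207; >= 1e-6 -> NOT closed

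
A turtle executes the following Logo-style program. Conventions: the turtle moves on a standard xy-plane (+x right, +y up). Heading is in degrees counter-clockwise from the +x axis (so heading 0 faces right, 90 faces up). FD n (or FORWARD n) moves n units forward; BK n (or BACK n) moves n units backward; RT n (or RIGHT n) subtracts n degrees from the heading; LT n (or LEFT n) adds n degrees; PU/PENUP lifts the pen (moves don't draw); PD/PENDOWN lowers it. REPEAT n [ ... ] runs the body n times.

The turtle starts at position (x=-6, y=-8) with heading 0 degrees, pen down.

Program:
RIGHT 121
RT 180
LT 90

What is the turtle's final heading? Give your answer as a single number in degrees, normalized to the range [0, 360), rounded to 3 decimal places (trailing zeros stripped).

Executing turtle program step by step:
Start: pos=(-6,-8), heading=0, pen down
RT 121: heading 0 -> 239
RT 180: heading 239 -> 59
LT 90: heading 59 -> 149
Final: pos=(-6,-8), heading=149, 0 segment(s) drawn

Answer: 149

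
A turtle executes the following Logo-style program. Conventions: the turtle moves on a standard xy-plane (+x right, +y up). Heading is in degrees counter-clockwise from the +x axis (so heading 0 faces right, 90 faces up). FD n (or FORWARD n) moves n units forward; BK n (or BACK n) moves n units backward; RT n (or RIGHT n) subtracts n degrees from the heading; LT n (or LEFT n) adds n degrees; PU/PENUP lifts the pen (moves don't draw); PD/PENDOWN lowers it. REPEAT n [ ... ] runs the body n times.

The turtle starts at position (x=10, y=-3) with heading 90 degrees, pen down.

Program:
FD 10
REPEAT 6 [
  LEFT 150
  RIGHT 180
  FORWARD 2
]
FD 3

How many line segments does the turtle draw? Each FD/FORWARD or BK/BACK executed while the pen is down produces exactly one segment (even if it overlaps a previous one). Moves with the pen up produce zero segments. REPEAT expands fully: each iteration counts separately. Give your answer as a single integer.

Answer: 8

Derivation:
Executing turtle program step by step:
Start: pos=(10,-3), heading=90, pen down
FD 10: (10,-3) -> (10,7) [heading=90, draw]
REPEAT 6 [
  -- iteration 1/6 --
  LT 150: heading 90 -> 240
  RT 180: heading 240 -> 60
  FD 2: (10,7) -> (11,8.732) [heading=60, draw]
  -- iteration 2/6 --
  LT 150: heading 60 -> 210
  RT 180: heading 210 -> 30
  FD 2: (11,8.732) -> (12.732,9.732) [heading=30, draw]
  -- iteration 3/6 --
  LT 150: heading 30 -> 180
  RT 180: heading 180 -> 0
  FD 2: (12.732,9.732) -> (14.732,9.732) [heading=0, draw]
  -- iteration 4/6 --
  LT 150: heading 0 -> 150
  RT 180: heading 150 -> 330
  FD 2: (14.732,9.732) -> (16.464,8.732) [heading=330, draw]
  -- iteration 5/6 --
  LT 150: heading 330 -> 120
  RT 180: heading 120 -> 300
  FD 2: (16.464,8.732) -> (17.464,7) [heading=300, draw]
  -- iteration 6/6 --
  LT 150: heading 300 -> 90
  RT 180: heading 90 -> 270
  FD 2: (17.464,7) -> (17.464,5) [heading=270, draw]
]
FD 3: (17.464,5) -> (17.464,2) [heading=270, draw]
Final: pos=(17.464,2), heading=270, 8 segment(s) drawn
Segments drawn: 8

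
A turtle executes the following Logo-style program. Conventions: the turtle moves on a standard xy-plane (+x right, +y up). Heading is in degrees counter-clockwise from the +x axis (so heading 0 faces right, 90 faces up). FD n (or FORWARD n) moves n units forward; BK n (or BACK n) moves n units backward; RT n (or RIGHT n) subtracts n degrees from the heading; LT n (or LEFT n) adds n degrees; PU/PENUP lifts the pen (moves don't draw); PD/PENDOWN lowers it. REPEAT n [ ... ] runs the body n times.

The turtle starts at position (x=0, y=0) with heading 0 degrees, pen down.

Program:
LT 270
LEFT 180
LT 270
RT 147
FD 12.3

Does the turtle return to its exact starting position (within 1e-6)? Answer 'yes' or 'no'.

Executing turtle program step by step:
Start: pos=(0,0), heading=0, pen down
LT 270: heading 0 -> 270
LT 180: heading 270 -> 90
LT 270: heading 90 -> 0
RT 147: heading 0 -> 213
FD 12.3: (0,0) -> (-10.316,-6.699) [heading=213, draw]
Final: pos=(-10.316,-6.699), heading=213, 1 segment(s) drawn

Start position: (0, 0)
Final position: (-10.316, -6.699)
Distance = 12.3; >= 1e-6 -> NOT closed

Answer: no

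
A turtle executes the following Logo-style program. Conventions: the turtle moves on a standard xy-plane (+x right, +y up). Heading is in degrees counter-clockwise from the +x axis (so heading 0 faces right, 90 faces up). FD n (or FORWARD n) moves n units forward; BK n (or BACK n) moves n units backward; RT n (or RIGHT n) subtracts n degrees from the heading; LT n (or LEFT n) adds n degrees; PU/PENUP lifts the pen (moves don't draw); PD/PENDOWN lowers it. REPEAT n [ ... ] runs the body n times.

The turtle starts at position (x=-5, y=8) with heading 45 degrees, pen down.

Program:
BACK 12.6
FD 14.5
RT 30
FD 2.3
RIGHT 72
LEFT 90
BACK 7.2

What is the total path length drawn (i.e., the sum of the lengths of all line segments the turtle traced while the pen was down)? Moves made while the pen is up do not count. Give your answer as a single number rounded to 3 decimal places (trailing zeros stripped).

Answer: 36.6

Derivation:
Executing turtle program step by step:
Start: pos=(-5,8), heading=45, pen down
BK 12.6: (-5,8) -> (-13.91,-0.91) [heading=45, draw]
FD 14.5: (-13.91,-0.91) -> (-3.656,9.344) [heading=45, draw]
RT 30: heading 45 -> 15
FD 2.3: (-3.656,9.344) -> (-1.435,9.939) [heading=15, draw]
RT 72: heading 15 -> 303
LT 90: heading 303 -> 33
BK 7.2: (-1.435,9.939) -> (-7.473,6.017) [heading=33, draw]
Final: pos=(-7.473,6.017), heading=33, 4 segment(s) drawn

Segment lengths:
  seg 1: (-5,8) -> (-13.91,-0.91), length = 12.6
  seg 2: (-13.91,-0.91) -> (-3.656,9.344), length = 14.5
  seg 3: (-3.656,9.344) -> (-1.435,9.939), length = 2.3
  seg 4: (-1.435,9.939) -> (-7.473,6.017), length = 7.2
Total = 36.6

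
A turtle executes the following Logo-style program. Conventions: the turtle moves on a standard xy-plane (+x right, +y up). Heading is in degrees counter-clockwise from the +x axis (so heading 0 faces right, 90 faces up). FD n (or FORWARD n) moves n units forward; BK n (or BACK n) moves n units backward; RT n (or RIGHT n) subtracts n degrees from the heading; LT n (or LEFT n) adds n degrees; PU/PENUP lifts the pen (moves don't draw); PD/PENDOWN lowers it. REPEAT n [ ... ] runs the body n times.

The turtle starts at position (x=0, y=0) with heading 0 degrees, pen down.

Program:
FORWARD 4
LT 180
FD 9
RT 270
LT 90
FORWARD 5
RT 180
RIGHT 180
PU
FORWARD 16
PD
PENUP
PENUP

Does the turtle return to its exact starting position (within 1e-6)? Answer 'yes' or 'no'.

Answer: no

Derivation:
Executing turtle program step by step:
Start: pos=(0,0), heading=0, pen down
FD 4: (0,0) -> (4,0) [heading=0, draw]
LT 180: heading 0 -> 180
FD 9: (4,0) -> (-5,0) [heading=180, draw]
RT 270: heading 180 -> 270
LT 90: heading 270 -> 0
FD 5: (-5,0) -> (0,0) [heading=0, draw]
RT 180: heading 0 -> 180
RT 180: heading 180 -> 0
PU: pen up
FD 16: (0,0) -> (16,0) [heading=0, move]
PD: pen down
PU: pen up
PU: pen up
Final: pos=(16,0), heading=0, 3 segment(s) drawn

Start position: (0, 0)
Final position: (16, 0)
Distance = 16; >= 1e-6 -> NOT closed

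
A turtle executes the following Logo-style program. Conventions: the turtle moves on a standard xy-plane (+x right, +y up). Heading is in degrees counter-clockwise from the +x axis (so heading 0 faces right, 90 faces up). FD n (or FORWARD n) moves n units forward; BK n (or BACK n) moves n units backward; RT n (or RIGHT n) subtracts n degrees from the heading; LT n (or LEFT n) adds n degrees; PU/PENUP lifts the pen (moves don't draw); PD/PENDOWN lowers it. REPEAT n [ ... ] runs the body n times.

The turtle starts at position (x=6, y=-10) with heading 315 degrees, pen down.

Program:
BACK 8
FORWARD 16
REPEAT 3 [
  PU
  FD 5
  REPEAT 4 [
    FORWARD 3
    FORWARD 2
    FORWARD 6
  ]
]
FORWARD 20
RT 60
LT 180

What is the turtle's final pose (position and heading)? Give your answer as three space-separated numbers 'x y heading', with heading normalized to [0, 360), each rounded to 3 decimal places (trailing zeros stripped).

Executing turtle program step by step:
Start: pos=(6,-10), heading=315, pen down
BK 8: (6,-10) -> (0.343,-4.343) [heading=315, draw]
FD 16: (0.343,-4.343) -> (11.657,-15.657) [heading=315, draw]
REPEAT 3 [
  -- iteration 1/3 --
  PU: pen up
  FD 5: (11.657,-15.657) -> (15.192,-19.192) [heading=315, move]
  REPEAT 4 [
    -- iteration 1/4 --
    FD 3: (15.192,-19.192) -> (17.314,-21.314) [heading=315, move]
    FD 2: (17.314,-21.314) -> (18.728,-22.728) [heading=315, move]
    FD 6: (18.728,-22.728) -> (22.971,-26.971) [heading=315, move]
    -- iteration 2/4 --
    FD 3: (22.971,-26.971) -> (25.092,-29.092) [heading=315, move]
    FD 2: (25.092,-29.092) -> (26.506,-30.506) [heading=315, move]
    FD 6: (26.506,-30.506) -> (30.749,-34.749) [heading=315, move]
    -- iteration 3/4 --
    FD 3: (30.749,-34.749) -> (32.87,-36.87) [heading=315, move]
    FD 2: (32.87,-36.87) -> (34.284,-38.284) [heading=315, move]
    FD 6: (34.284,-38.284) -> (38.527,-42.527) [heading=315, move]
    -- iteration 4/4 --
    FD 3: (38.527,-42.527) -> (40.648,-44.648) [heading=315, move]
    FD 2: (40.648,-44.648) -> (42.062,-46.062) [heading=315, move]
    FD 6: (42.062,-46.062) -> (46.305,-50.305) [heading=315, move]
  ]
  -- iteration 2/3 --
  PU: pen up
  FD 5: (46.305,-50.305) -> (49.841,-53.841) [heading=315, move]
  REPEAT 4 [
    -- iteration 1/4 --
    FD 3: (49.841,-53.841) -> (51.962,-55.962) [heading=315, move]
    FD 2: (51.962,-55.962) -> (53.376,-57.376) [heading=315, move]
    FD 6: (53.376,-57.376) -> (57.619,-61.619) [heading=315, move]
    -- iteration 2/4 --
    FD 3: (57.619,-61.619) -> (59.74,-63.74) [heading=315, move]
    FD 2: (59.74,-63.74) -> (61.154,-65.154) [heading=315, move]
    FD 6: (61.154,-65.154) -> (65.397,-69.397) [heading=315, move]
    -- iteration 3/4 --
    FD 3: (65.397,-69.397) -> (67.518,-71.518) [heading=315, move]
    FD 2: (67.518,-71.518) -> (68.933,-72.933) [heading=315, move]
    FD 6: (68.933,-72.933) -> (73.175,-77.175) [heading=315, move]
    -- iteration 4/4 --
    FD 3: (73.175,-77.175) -> (75.296,-79.296) [heading=315, move]
    FD 2: (75.296,-79.296) -> (76.711,-80.711) [heading=315, move]
    FD 6: (76.711,-80.711) -> (80.953,-84.953) [heading=315, move]
  ]
  -- iteration 3/3 --
  PU: pen up
  FD 5: (80.953,-84.953) -> (84.489,-88.489) [heading=315, move]
  REPEAT 4 [
    -- iteration 1/4 --
    FD 3: (84.489,-88.489) -> (86.61,-90.61) [heading=315, move]
    FD 2: (86.61,-90.61) -> (88.024,-92.024) [heading=315, move]
    FD 6: (88.024,-92.024) -> (92.267,-96.267) [heading=315, move]
    -- iteration 2/4 --
    FD 3: (92.267,-96.267) -> (94.388,-98.388) [heading=315, move]
    FD 2: (94.388,-98.388) -> (95.803,-99.803) [heading=315, move]
    FD 6: (95.803,-99.803) -> (100.045,-104.045) [heading=315, move]
    -- iteration 3/4 --
    FD 3: (100.045,-104.045) -> (102.167,-106.167) [heading=315, move]
    FD 2: (102.167,-106.167) -> (103.581,-107.581) [heading=315, move]
    FD 6: (103.581,-107.581) -> (107.823,-111.823) [heading=315, move]
    -- iteration 4/4 --
    FD 3: (107.823,-111.823) -> (109.945,-113.945) [heading=315, move]
    FD 2: (109.945,-113.945) -> (111.359,-115.359) [heading=315, move]
    FD 6: (111.359,-115.359) -> (115.602,-119.602) [heading=315, move]
  ]
]
FD 20: (115.602,-119.602) -> (129.744,-133.744) [heading=315, move]
RT 60: heading 315 -> 255
LT 180: heading 255 -> 75
Final: pos=(129.744,-133.744), heading=75, 2 segment(s) drawn

Answer: 129.744 -133.744 75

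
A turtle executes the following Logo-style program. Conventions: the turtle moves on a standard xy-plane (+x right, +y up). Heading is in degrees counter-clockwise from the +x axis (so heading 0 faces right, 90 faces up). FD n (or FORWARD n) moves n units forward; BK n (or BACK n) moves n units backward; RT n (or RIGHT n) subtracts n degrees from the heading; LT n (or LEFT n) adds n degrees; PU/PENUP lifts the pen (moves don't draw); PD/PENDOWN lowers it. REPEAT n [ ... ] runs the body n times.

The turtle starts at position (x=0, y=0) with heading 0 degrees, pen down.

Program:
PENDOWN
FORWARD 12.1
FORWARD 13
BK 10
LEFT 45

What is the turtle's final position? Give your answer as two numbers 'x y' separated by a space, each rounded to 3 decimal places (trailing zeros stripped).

Answer: 15.1 0

Derivation:
Executing turtle program step by step:
Start: pos=(0,0), heading=0, pen down
PD: pen down
FD 12.1: (0,0) -> (12.1,0) [heading=0, draw]
FD 13: (12.1,0) -> (25.1,0) [heading=0, draw]
BK 10: (25.1,0) -> (15.1,0) [heading=0, draw]
LT 45: heading 0 -> 45
Final: pos=(15.1,0), heading=45, 3 segment(s) drawn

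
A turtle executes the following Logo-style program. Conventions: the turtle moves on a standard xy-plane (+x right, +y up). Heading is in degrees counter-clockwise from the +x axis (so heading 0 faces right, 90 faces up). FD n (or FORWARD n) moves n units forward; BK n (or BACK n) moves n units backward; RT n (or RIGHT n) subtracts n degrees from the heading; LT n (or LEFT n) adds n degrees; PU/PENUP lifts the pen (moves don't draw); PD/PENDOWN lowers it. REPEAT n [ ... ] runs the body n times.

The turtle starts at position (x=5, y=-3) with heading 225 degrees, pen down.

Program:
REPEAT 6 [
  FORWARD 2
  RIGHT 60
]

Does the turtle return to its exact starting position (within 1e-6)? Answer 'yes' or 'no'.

Executing turtle program step by step:
Start: pos=(5,-3), heading=225, pen down
REPEAT 6 [
  -- iteration 1/6 --
  FD 2: (5,-3) -> (3.586,-4.414) [heading=225, draw]
  RT 60: heading 225 -> 165
  -- iteration 2/6 --
  FD 2: (3.586,-4.414) -> (1.654,-3.897) [heading=165, draw]
  RT 60: heading 165 -> 105
  -- iteration 3/6 --
  FD 2: (1.654,-3.897) -> (1.136,-1.965) [heading=105, draw]
  RT 60: heading 105 -> 45
  -- iteration 4/6 --
  FD 2: (1.136,-1.965) -> (2.551,-0.551) [heading=45, draw]
  RT 60: heading 45 -> 345
  -- iteration 5/6 --
  FD 2: (2.551,-0.551) -> (4.482,-1.068) [heading=345, draw]
  RT 60: heading 345 -> 285
  -- iteration 6/6 --
  FD 2: (4.482,-1.068) -> (5,-3) [heading=285, draw]
  RT 60: heading 285 -> 225
]
Final: pos=(5,-3), heading=225, 6 segment(s) drawn

Start position: (5, -3)
Final position: (5, -3)
Distance = 0; < 1e-6 -> CLOSED

Answer: yes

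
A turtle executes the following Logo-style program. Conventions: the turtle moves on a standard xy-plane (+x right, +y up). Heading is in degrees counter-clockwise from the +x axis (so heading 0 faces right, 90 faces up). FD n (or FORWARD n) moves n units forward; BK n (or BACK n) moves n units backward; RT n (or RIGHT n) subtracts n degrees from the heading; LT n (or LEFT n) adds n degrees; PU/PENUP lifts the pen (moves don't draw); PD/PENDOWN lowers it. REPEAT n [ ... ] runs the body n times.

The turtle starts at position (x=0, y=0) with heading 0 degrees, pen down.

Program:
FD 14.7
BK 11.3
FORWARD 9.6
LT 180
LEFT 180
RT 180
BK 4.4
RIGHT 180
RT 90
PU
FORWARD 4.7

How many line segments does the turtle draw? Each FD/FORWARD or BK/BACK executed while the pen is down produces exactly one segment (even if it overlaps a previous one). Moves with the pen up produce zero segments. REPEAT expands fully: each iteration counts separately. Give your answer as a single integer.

Answer: 4

Derivation:
Executing turtle program step by step:
Start: pos=(0,0), heading=0, pen down
FD 14.7: (0,0) -> (14.7,0) [heading=0, draw]
BK 11.3: (14.7,0) -> (3.4,0) [heading=0, draw]
FD 9.6: (3.4,0) -> (13,0) [heading=0, draw]
LT 180: heading 0 -> 180
LT 180: heading 180 -> 0
RT 180: heading 0 -> 180
BK 4.4: (13,0) -> (17.4,0) [heading=180, draw]
RT 180: heading 180 -> 0
RT 90: heading 0 -> 270
PU: pen up
FD 4.7: (17.4,0) -> (17.4,-4.7) [heading=270, move]
Final: pos=(17.4,-4.7), heading=270, 4 segment(s) drawn
Segments drawn: 4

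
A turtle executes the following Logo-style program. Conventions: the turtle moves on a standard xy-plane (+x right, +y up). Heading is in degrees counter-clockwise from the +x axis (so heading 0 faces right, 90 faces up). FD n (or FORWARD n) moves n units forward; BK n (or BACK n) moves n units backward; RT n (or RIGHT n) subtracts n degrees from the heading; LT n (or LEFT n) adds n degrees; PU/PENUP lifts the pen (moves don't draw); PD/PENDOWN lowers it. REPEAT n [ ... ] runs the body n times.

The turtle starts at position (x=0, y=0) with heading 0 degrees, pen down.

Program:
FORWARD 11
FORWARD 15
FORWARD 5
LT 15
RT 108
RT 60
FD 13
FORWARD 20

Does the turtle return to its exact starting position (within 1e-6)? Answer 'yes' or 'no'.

Answer: no

Derivation:
Executing turtle program step by step:
Start: pos=(0,0), heading=0, pen down
FD 11: (0,0) -> (11,0) [heading=0, draw]
FD 15: (11,0) -> (26,0) [heading=0, draw]
FD 5: (26,0) -> (31,0) [heading=0, draw]
LT 15: heading 0 -> 15
RT 108: heading 15 -> 267
RT 60: heading 267 -> 207
FD 13: (31,0) -> (19.417,-5.902) [heading=207, draw]
FD 20: (19.417,-5.902) -> (1.597,-14.982) [heading=207, draw]
Final: pos=(1.597,-14.982), heading=207, 5 segment(s) drawn

Start position: (0, 0)
Final position: (1.597, -14.982)
Distance = 15.067; >= 1e-6 -> NOT closed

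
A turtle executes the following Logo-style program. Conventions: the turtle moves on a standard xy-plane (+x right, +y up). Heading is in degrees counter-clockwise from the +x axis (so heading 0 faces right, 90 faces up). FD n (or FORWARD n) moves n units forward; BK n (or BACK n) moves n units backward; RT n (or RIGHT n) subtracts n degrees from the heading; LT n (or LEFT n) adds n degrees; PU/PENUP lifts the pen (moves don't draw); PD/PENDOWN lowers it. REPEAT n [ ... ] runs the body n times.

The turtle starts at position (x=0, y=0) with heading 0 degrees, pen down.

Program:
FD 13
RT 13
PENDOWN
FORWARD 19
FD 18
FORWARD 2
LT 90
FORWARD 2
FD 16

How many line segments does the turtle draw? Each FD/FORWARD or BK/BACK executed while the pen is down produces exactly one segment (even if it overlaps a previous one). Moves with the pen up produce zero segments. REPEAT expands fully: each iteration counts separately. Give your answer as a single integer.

Answer: 6

Derivation:
Executing turtle program step by step:
Start: pos=(0,0), heading=0, pen down
FD 13: (0,0) -> (13,0) [heading=0, draw]
RT 13: heading 0 -> 347
PD: pen down
FD 19: (13,0) -> (31.513,-4.274) [heading=347, draw]
FD 18: (31.513,-4.274) -> (49.052,-8.323) [heading=347, draw]
FD 2: (49.052,-8.323) -> (51,-8.773) [heading=347, draw]
LT 90: heading 347 -> 77
FD 2: (51,-8.773) -> (51.45,-6.824) [heading=77, draw]
FD 16: (51.45,-6.824) -> (55.05,8.766) [heading=77, draw]
Final: pos=(55.05,8.766), heading=77, 6 segment(s) drawn
Segments drawn: 6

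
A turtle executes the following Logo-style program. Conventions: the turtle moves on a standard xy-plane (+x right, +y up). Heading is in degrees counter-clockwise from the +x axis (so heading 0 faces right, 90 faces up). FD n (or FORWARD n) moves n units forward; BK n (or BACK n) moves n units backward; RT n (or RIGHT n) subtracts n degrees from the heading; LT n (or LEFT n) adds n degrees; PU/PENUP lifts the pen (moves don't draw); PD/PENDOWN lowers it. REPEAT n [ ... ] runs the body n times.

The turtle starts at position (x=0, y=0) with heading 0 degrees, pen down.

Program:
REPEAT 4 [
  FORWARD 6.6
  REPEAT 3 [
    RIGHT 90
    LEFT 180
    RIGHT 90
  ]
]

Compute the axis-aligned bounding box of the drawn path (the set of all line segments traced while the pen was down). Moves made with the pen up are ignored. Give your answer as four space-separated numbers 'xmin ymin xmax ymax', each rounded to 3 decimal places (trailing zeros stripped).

Executing turtle program step by step:
Start: pos=(0,0), heading=0, pen down
REPEAT 4 [
  -- iteration 1/4 --
  FD 6.6: (0,0) -> (6.6,0) [heading=0, draw]
  REPEAT 3 [
    -- iteration 1/3 --
    RT 90: heading 0 -> 270
    LT 180: heading 270 -> 90
    RT 90: heading 90 -> 0
    -- iteration 2/3 --
    RT 90: heading 0 -> 270
    LT 180: heading 270 -> 90
    RT 90: heading 90 -> 0
    -- iteration 3/3 --
    RT 90: heading 0 -> 270
    LT 180: heading 270 -> 90
    RT 90: heading 90 -> 0
  ]
  -- iteration 2/4 --
  FD 6.6: (6.6,0) -> (13.2,0) [heading=0, draw]
  REPEAT 3 [
    -- iteration 1/3 --
    RT 90: heading 0 -> 270
    LT 180: heading 270 -> 90
    RT 90: heading 90 -> 0
    -- iteration 2/3 --
    RT 90: heading 0 -> 270
    LT 180: heading 270 -> 90
    RT 90: heading 90 -> 0
    -- iteration 3/3 --
    RT 90: heading 0 -> 270
    LT 180: heading 270 -> 90
    RT 90: heading 90 -> 0
  ]
  -- iteration 3/4 --
  FD 6.6: (13.2,0) -> (19.8,0) [heading=0, draw]
  REPEAT 3 [
    -- iteration 1/3 --
    RT 90: heading 0 -> 270
    LT 180: heading 270 -> 90
    RT 90: heading 90 -> 0
    -- iteration 2/3 --
    RT 90: heading 0 -> 270
    LT 180: heading 270 -> 90
    RT 90: heading 90 -> 0
    -- iteration 3/3 --
    RT 90: heading 0 -> 270
    LT 180: heading 270 -> 90
    RT 90: heading 90 -> 0
  ]
  -- iteration 4/4 --
  FD 6.6: (19.8,0) -> (26.4,0) [heading=0, draw]
  REPEAT 3 [
    -- iteration 1/3 --
    RT 90: heading 0 -> 270
    LT 180: heading 270 -> 90
    RT 90: heading 90 -> 0
    -- iteration 2/3 --
    RT 90: heading 0 -> 270
    LT 180: heading 270 -> 90
    RT 90: heading 90 -> 0
    -- iteration 3/3 --
    RT 90: heading 0 -> 270
    LT 180: heading 270 -> 90
    RT 90: heading 90 -> 0
  ]
]
Final: pos=(26.4,0), heading=0, 4 segment(s) drawn

Segment endpoints: x in {0, 6.6, 13.2, 19.8, 26.4}, y in {0}
xmin=0, ymin=0, xmax=26.4, ymax=0

Answer: 0 0 26.4 0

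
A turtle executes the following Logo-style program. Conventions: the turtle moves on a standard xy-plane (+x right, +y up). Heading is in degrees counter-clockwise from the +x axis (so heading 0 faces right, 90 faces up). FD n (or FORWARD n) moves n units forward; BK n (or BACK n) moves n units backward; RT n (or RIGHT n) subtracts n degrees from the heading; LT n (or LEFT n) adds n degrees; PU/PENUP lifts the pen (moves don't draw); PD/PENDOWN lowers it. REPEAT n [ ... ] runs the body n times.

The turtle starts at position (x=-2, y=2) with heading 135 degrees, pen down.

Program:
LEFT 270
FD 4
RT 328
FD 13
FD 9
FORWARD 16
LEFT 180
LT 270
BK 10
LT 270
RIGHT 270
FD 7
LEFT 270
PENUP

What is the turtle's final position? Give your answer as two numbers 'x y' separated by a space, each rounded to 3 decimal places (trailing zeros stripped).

Answer: 12.3 41.18

Derivation:
Executing turtle program step by step:
Start: pos=(-2,2), heading=135, pen down
LT 270: heading 135 -> 45
FD 4: (-2,2) -> (0.828,4.828) [heading=45, draw]
RT 328: heading 45 -> 77
FD 13: (0.828,4.828) -> (3.753,17.495) [heading=77, draw]
FD 9: (3.753,17.495) -> (5.777,26.265) [heading=77, draw]
FD 16: (5.777,26.265) -> (9.377,41.854) [heading=77, draw]
LT 180: heading 77 -> 257
LT 270: heading 257 -> 167
BK 10: (9.377,41.854) -> (19.12,39.605) [heading=167, draw]
LT 270: heading 167 -> 77
RT 270: heading 77 -> 167
FD 7: (19.12,39.605) -> (12.3,41.18) [heading=167, draw]
LT 270: heading 167 -> 77
PU: pen up
Final: pos=(12.3,41.18), heading=77, 6 segment(s) drawn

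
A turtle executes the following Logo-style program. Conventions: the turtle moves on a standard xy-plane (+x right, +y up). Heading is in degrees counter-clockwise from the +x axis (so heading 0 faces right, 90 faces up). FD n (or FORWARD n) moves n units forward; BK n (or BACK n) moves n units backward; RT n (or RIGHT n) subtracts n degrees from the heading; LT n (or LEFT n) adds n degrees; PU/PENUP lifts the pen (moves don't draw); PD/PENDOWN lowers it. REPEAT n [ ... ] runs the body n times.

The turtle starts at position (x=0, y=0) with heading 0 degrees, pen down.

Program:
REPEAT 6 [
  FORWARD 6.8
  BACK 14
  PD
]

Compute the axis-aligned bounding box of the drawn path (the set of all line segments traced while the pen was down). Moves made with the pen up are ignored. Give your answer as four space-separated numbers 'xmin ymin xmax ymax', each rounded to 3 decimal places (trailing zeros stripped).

Answer: -43.2 0 6.8 0

Derivation:
Executing turtle program step by step:
Start: pos=(0,0), heading=0, pen down
REPEAT 6 [
  -- iteration 1/6 --
  FD 6.8: (0,0) -> (6.8,0) [heading=0, draw]
  BK 14: (6.8,0) -> (-7.2,0) [heading=0, draw]
  PD: pen down
  -- iteration 2/6 --
  FD 6.8: (-7.2,0) -> (-0.4,0) [heading=0, draw]
  BK 14: (-0.4,0) -> (-14.4,0) [heading=0, draw]
  PD: pen down
  -- iteration 3/6 --
  FD 6.8: (-14.4,0) -> (-7.6,0) [heading=0, draw]
  BK 14: (-7.6,0) -> (-21.6,0) [heading=0, draw]
  PD: pen down
  -- iteration 4/6 --
  FD 6.8: (-21.6,0) -> (-14.8,0) [heading=0, draw]
  BK 14: (-14.8,0) -> (-28.8,0) [heading=0, draw]
  PD: pen down
  -- iteration 5/6 --
  FD 6.8: (-28.8,0) -> (-22,0) [heading=0, draw]
  BK 14: (-22,0) -> (-36,0) [heading=0, draw]
  PD: pen down
  -- iteration 6/6 --
  FD 6.8: (-36,0) -> (-29.2,0) [heading=0, draw]
  BK 14: (-29.2,0) -> (-43.2,0) [heading=0, draw]
  PD: pen down
]
Final: pos=(-43.2,0), heading=0, 12 segment(s) drawn

Segment endpoints: x in {-43.2, -36, -29.2, -28.8, -22, -21.6, -14.8, -14.4, -7.6, -7.2, -0.4, 0, 6.8}, y in {0}
xmin=-43.2, ymin=0, xmax=6.8, ymax=0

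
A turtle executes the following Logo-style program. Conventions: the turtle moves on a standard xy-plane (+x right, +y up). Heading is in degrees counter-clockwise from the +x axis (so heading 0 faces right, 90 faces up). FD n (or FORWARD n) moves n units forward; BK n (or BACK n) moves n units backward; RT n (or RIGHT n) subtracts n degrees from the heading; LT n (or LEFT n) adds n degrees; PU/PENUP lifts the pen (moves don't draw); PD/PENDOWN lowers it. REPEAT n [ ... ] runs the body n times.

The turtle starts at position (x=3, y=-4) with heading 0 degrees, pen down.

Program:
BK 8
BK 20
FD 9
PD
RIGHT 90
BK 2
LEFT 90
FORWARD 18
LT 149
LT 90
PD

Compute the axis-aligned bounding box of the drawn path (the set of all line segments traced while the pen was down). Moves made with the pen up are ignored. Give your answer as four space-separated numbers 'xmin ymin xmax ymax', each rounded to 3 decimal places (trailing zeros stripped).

Executing turtle program step by step:
Start: pos=(3,-4), heading=0, pen down
BK 8: (3,-4) -> (-5,-4) [heading=0, draw]
BK 20: (-5,-4) -> (-25,-4) [heading=0, draw]
FD 9: (-25,-4) -> (-16,-4) [heading=0, draw]
PD: pen down
RT 90: heading 0 -> 270
BK 2: (-16,-4) -> (-16,-2) [heading=270, draw]
LT 90: heading 270 -> 0
FD 18: (-16,-2) -> (2,-2) [heading=0, draw]
LT 149: heading 0 -> 149
LT 90: heading 149 -> 239
PD: pen down
Final: pos=(2,-2), heading=239, 5 segment(s) drawn

Segment endpoints: x in {-25, -16, -5, 2, 3}, y in {-4, -2}
xmin=-25, ymin=-4, xmax=3, ymax=-2

Answer: -25 -4 3 -2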